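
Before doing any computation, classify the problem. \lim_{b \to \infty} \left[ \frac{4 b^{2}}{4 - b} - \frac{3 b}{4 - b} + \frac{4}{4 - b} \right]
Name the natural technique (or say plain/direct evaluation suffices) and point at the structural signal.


Diagnosis: dominant-term comparison — growth-rate triage: the leading powers of b decide the limit, everything else is noise. Viewed as a single quotient this is an ∞/∞ form — an at-infinity application of l'Hôpital's rule would also resolve it; comparing leading growth reads the answer without differentiating.


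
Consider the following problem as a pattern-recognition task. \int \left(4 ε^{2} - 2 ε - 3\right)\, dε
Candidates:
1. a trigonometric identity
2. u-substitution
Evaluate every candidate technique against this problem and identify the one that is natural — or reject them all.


Technique: no special technique — nothing composite, nothing rational, nothing trigonometric — each constant-multiple power of ε integrates by the power rule alone.
- a trigonometric identity: no sine or cosine appears, so there is nothing for a trigonometric identity to act on.
- u-substitution — no substitution does more than relabel what direct integration already handles.


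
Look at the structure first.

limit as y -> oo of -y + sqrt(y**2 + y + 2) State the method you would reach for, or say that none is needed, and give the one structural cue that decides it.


Verdict: conjugate multiplication — the difference sqrt(y**2 + y + 2) - y is an ∞ − ∞ stalemate; its conjugate partner breaks the tie.


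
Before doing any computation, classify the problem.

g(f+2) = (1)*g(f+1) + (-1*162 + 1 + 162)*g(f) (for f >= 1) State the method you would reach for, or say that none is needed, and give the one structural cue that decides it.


Technique: the characteristic-root method — every coefficient is a fixed number and the forcing is zero — substitute r^f and read off the root equation.


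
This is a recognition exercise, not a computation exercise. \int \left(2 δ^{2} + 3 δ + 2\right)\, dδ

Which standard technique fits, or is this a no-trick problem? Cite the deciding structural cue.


Best approach: no special technique — the integrand is a sum of constant multiples of powers of δ — integrate term by term.


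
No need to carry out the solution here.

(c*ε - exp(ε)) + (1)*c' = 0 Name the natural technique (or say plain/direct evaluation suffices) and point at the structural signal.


Best approach: a linear integrating factor — c appears only to the first power with coefficient ε — the classic integrating-factor setup.


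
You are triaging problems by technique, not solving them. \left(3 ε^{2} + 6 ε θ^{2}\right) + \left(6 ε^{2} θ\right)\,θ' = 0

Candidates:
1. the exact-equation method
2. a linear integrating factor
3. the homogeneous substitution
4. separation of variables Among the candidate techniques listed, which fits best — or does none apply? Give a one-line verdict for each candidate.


Diagnosis: the exact-equation method — the mixed-partials test passes for 3 ε^{2} + 6 ε θ^{2} and 6 ε^{2} θ, so a potential function exists as presented.
- the exact-equation method: yes, a natural case for it.
- a linear integrating factor: the unknown enters nonlinearly (through a power, a denominator, or a transcendental function), which the linear integrating-factor recipe cannot absorb as-is — any repair would come from a preliminary substitution, not the factor.
- the homogeneous substitution — the slope is not a function of the ratio of the variables alone.
- separation of variables: the two dependences do not factor apart.


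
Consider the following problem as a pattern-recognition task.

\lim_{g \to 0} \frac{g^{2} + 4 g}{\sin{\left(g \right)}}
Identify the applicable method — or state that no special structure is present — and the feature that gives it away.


Best approach: l'Hôpital's rule (0/0) — numerator and denominator both vanish at 0 — a genuine 0/0 form, which is exactly when l'Hôpital applies. The standard small-argument limits would also carry it; the rule is the systematic route.


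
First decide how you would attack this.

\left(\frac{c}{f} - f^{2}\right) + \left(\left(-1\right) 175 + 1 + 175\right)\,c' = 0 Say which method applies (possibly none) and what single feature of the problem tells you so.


Technique: a linear integrating factor — linear in the unknown with genuine forcing: multiply through by the exponential of the integrated coefficient and the left side closes into one derivative.


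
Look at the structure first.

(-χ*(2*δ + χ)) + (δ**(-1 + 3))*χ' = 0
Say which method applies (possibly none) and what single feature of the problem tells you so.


Verdict: the homogeneous substitution — the slope's numerator and denominator have matching total degree, so it depends only on χ/δ and the ratio substitution collapses it. A Bernoulli substitution is a fair alternative on this equation directly; the homogeneous reading takes it as given.


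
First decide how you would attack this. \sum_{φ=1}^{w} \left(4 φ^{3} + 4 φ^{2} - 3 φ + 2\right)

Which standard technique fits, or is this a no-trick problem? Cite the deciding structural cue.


Verdict: no special technique — nothing telescopes and nothing is geometric; polynomial terms in φ sum term by term.


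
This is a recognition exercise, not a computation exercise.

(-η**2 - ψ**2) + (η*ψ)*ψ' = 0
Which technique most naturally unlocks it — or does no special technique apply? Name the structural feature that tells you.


Best approach: the homogeneous substitution — the slope's numerator and denominator have matching total degree, so it depends only on ψ/η and the ratio substitution collapses it. This doubles as a Bernoulli equation in the unknown as written; the homogeneous route needs no setup at all.


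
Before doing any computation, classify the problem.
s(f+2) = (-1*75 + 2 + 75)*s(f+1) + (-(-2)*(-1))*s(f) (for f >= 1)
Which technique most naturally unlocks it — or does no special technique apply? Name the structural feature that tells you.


Verdict: the characteristic-root method — fixed numeric weights on consecutive terms and no forcing term added: the root method in its home territory.


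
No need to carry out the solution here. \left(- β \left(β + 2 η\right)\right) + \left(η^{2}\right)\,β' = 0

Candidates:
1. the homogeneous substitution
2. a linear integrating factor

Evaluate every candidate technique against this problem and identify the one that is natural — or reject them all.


Best approach: the homogeneous substitution — scaling η and β together leaves the slope fixed — it depends only on β/η, so substitute the ratio. Rearranged, this also fits the Bernoulli template directly; the homogeneous substitution reads the structure without the rearrangement.
- the homogeneous substitution: a fit — the right tool for this form.
- a linear integrating factor: the unknown enters nonlinearly (through a power, a denominator, or a transcendental function), which the linear integrating-factor recipe cannot absorb as-is — any repair would come from a preliminary substitution, not the factor.


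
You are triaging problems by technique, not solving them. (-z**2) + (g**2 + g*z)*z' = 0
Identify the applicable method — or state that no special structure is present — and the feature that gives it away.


Verdict: the homogeneous substitution — the slope is degree-zero homogeneous: the ratio substitution v = z/g collapses it. With the right rearrangement (exchanging the roles of the variables where needed), this also fits a Bernoulli template; the homogeneous substitution reads the structure directly.


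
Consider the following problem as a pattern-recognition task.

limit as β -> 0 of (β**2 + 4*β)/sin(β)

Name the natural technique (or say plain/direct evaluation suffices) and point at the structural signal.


Diagnosis: l'Hôpital's rule (0/0) — numerator and denominator both vanish at 0 — a genuine 0/0 form, which is exactly when l'Hôpital applies. One could equally expand both pieces locally and compare leading terms; the rule does that in one stroke.


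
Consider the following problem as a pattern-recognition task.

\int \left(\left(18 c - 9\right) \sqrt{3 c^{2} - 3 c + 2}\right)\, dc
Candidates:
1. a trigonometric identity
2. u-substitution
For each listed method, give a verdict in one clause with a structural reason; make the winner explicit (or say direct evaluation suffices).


Technique: u-substitution — a chain-rule shadow: 18 c - 9 alongside a function of 3 c^{2} - 3 c + 2 means u = 3 c^{2} - 3 c + 2 unwinds the composition in one step.
- a trigonometric identity — no sine or cosine appears, so there is nothing for a trigonometric identity to act on.
- u-substitution: a fit — the right tool for this form.


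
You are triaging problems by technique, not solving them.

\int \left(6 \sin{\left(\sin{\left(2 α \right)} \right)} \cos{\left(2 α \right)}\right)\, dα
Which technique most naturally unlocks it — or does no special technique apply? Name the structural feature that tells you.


Best approach: u-substitution — collected, the integrand has one factor that is, up to a constant, the derivative of an inner expression the rest depends on — substitute for that inner expression.


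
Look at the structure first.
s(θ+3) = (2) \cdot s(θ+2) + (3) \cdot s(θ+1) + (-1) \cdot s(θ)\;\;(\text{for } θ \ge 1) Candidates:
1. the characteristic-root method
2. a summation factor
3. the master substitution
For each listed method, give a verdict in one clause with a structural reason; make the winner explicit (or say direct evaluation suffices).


Method: the characteristic-root method — fixed numeric weights on consecutive terms and no forcing term added: the root method in its home territory.
- the characteristic-root method: yes, a natural case for it.
- a summation factor — the recurrence reaches back more than one step, outside the first-order family a summation factor normalizes.
- the master substitution: no fixed divisor shrinks the index between calls.


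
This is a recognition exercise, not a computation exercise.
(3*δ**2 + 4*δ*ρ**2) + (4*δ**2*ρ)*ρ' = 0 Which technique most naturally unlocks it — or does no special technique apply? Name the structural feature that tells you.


Technique: the exact-equation method — d/dρ of 3*δ**2 + 4*δ*ρ**2 equals d/dδ of 4*δ**2*ρ: the form is a total differential of one potential — integrate it exactly.


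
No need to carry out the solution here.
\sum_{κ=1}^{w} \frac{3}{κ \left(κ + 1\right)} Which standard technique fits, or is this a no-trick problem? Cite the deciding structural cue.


Method: telescoping — poles of \frac{3}{κ \left(κ + 1\right)} differ by an integer, the telltale of a telescoping partial-fraction sum.


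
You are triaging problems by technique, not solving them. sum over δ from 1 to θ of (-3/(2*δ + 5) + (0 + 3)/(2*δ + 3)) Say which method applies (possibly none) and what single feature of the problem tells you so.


Diagnosis: telescoping — the summand is built as (0 + 3)/(2*δ + 3) minus its own successor — adjacent terms annihilate down the line.


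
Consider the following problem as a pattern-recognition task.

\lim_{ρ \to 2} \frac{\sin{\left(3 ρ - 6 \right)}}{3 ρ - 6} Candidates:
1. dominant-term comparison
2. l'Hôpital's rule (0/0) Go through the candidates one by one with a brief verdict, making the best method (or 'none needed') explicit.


Technique: l'Hôpital's rule (0/0) — plug in 2: top and bottom both hit zero, so differentiate each and retry. A first-order expansion at the point is an equally standard path; the rule packages it.
- dominant-term comparison: leading-power comparison does not apply to this form.
- l'Hôpital's rule (0/0): yes, a natural case for it.


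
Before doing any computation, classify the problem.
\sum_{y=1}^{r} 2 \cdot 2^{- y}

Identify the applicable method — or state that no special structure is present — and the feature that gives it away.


Best approach: the geometric series formula — consecutive terms stand in a fixed index-free ratio — the geometric sum formula closes it.


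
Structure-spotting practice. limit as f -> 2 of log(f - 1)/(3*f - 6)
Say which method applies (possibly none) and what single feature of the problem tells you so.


Technique: l'Hôpital's rule (0/0) — plug in 2: top and bottom both hit zero, so differentiate each and retry. The standard small-argument limits would also carry it; the rule is the systematic route.


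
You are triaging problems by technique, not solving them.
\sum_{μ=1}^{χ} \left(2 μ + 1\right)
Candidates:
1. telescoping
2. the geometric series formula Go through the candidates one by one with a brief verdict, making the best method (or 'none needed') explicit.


Verdict: no special technique — constant-multiple powers of μ with no cancellation partners and no common ratio — use the standard power-sum formulas.
- telescoping: as presented, consecutive terms share no shifted copy to cancel against — no rewrite is on display to change that.
- the geometric series formula — no single multiplier carries one term to the next throughout the sum.


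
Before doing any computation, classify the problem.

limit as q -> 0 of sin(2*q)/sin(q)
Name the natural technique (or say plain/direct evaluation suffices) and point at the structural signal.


Verdict: l'Hôpital's rule (0/0) — plug in 0: top and bottom both hit zero, so differentiate each and retry. A local series expansion at the point resolves it as well; the rule is the packaged version of that step.


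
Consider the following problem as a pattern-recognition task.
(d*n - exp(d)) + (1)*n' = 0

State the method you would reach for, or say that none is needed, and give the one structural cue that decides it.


Diagnosis: a linear integrating factor — n appears only to the first power with coefficient d — the classic integrating-factor setup.


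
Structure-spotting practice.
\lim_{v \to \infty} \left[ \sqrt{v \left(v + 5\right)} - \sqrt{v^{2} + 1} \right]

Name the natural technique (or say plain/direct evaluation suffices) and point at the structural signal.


Diagnosis: conjugate multiplication — both pieces blow up but their difference is finite; the conjugate trick rationalizes \sqrt{v \left(v + 5\right)} - \sqrt{v^{2} + 1}.


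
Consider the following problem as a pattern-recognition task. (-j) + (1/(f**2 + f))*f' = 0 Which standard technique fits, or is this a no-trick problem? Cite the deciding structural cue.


Best approach: separation of variables — solved for the derivative, the right side factors as j times f**2 + f — all j-dependence separates from all f-dependence. This doubles as a Bernoulli equation in the unknown as written; dividing and integrating works on it directly.


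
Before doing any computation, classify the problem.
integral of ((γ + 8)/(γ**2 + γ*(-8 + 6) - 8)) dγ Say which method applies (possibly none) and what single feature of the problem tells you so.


Method: partial fractions — with (γ**2 + γ*(-8 + 6) - 8) factorable and the degree on top strictly smaller, simple-fraction decomposition is immediate.


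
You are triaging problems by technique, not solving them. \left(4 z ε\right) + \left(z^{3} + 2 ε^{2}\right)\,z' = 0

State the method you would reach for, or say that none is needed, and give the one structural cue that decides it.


Best approach: the exact-equation method — checking ∂/∂z of 4 z ε against ∂/∂ε of z^{3} + 2 ε^{2}: they match — the equation is exact as it stands.


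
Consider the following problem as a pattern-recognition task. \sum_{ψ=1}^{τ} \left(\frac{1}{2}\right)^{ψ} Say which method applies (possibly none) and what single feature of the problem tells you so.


Verdict: the geometric series formula — each term is \frac{1}{2} times the previous one, so the geometric-series formula applies directly.


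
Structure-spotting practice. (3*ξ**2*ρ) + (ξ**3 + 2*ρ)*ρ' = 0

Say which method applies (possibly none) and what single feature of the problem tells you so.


Method: the exact-equation method — because the two cross partials coincide, the form is conservative as written — recover its potential in (ξ, ρ).


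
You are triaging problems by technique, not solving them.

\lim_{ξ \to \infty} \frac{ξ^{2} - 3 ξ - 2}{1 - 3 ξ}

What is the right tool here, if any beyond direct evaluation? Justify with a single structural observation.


Diagnosis: dominant-term comparison — divide by the highest power of ξ present: lower-order terms vanish and the dominant ratio remains. Differentiating the expression as a single quotient would eventually settle it as well; matching dominant growth settles it immediately.


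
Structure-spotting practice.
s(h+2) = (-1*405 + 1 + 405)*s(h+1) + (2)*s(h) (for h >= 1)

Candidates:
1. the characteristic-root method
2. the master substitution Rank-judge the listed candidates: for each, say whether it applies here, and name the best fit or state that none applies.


Technique: the characteristic-root method — the recurrence treats every index alike (constant coefficients, no forcing) — precisely the regime where r^h trials close it.
- the characteristic-root method — yes, a natural case for it.
- the master substitution: this is shift-type recursion, outside the divide-and-conquer template.


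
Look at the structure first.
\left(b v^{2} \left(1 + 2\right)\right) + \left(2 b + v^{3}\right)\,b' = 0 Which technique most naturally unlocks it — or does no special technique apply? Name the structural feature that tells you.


Diagnosis: the exact-equation method — because the two cross partials coincide, the form is conservative as written — recover its potential in (v, b).


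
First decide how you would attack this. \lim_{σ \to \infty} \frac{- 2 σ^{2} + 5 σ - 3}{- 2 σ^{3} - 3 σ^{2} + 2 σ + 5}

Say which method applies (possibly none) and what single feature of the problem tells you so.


Technique: dominant-term comparison — at large σ only the top-degree terms survive; compare the leading terms and the limit falls out. Viewed as a single quotient this is an ∞/∞ form — an at-infinity application of l'Hôpital's rule would also resolve it; comparing leading growth reads the answer without differentiating.


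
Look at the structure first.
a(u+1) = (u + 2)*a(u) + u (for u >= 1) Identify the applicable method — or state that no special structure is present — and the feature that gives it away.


Best approach: a summation factor — one-term recursion with variable weight u + 2 is solved by product normalization, not by root-finding.


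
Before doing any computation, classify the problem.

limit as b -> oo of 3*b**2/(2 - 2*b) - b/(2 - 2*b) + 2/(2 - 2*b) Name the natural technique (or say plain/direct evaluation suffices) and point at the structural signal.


Verdict: dominant-term comparison — divide by the highest power of b present: lower-order terms vanish and the dominant ratio remains. l'Hôpital's at-infinity variant applies to the expression viewed as a single quotient; the leading-term comparison is the direct route.


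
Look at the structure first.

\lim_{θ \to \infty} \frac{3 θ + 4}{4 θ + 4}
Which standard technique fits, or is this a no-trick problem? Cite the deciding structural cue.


Best approach: dominant-term comparison — at large θ only the top-degree terms survive; compare the leading terms and the limit falls out. Differentiating the expression as a single quotient would eventually settle it as well; matching dominant growth settles it immediately.


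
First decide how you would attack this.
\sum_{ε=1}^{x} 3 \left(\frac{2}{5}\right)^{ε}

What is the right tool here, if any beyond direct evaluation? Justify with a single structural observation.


Method: the geometric series formula — each summand is the previous one scaled by \frac{2}{5}; that constant multiplier is itself the geometric structure.


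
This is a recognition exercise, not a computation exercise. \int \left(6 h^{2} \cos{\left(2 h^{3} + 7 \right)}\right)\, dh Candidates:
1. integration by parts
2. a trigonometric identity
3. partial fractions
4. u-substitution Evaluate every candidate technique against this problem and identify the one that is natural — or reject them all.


Technique: u-substitution — viewed as a product, the integrand is a composition evaluated at 2 h^{3} + 7 times (a constant multiple of) that inner expression's derivative, so u = 2 h^{3} + 7 makes it elementary.
- integration by parts: a polynomial factor is present, but its partner is not an exp, sine, or cosine of a degree-1 argument, nor a logarithm.
- a trigonometric identity: there is no trigonometric structure whose rewriting would simplify the integrand.
- partial fractions: the expression is not a ratio of polynomials that decomposes further.
- u-substitution: yes, a natural case for it.


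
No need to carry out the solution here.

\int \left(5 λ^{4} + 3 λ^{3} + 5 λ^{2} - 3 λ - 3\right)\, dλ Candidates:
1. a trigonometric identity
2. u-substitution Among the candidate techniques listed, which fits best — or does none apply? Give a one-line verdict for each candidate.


Best approach: no special technique — every term is a constant multiple of a power of λ; term-wise power-rule integration needs no preliminary transformation.
- a trigonometric identity: with no trigonometric functions present, identity rewriting has no target.
- u-substitution: no substitution does more than relabel what direct integration already handles.


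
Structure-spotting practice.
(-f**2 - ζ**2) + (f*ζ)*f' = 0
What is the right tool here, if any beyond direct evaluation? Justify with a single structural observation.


Diagnosis: the homogeneous substitution — scaling ζ and f together leaves the slope fixed — it depends only on f/ζ, so substitute the ratio. A Bernoulli rewrite works here as the equation stands — the homogeneous substitution is the more immediate reading.


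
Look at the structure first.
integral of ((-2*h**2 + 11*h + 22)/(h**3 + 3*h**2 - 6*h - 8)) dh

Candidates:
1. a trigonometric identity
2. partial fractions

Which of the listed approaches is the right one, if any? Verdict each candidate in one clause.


Verdict: partial fractions — with h**3 + 3*h**2 - 6*h - 8 factorable and the degree on top strictly smaller, simple-fraction decomposition is immediate.
- a trigonometric identity — no sine or cosine appears, so there is nothing for a trigonometric identity to act on.
- partial fractions: applies; the problem has the shape this method handles.


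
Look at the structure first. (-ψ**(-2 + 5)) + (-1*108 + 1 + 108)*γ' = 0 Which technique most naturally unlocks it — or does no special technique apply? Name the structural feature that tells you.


Diagnosis: no special technique — the slope is a pure function of ψ; integrate both sides and be done.


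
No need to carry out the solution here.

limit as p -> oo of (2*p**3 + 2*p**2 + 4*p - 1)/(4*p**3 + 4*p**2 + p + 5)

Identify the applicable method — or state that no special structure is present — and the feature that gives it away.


Verdict: dominant-term comparison — divide by the highest power of p present: lower-order terms vanish and the dominant ratio remains. Differentiating the expression as a single quotient would eventually settle it as well; matching dominant growth settles it immediately.


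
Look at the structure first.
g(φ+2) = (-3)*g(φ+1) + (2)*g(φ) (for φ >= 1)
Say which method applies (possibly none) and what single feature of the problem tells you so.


Diagnosis: the characteristic-root method — because shifting φ leaves the equation's coefficients unchanged, exponential trials reduce it to algebra.


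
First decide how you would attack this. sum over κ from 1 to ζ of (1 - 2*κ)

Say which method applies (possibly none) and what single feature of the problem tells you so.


Technique: no special technique — no cancellation, no constant ratio, no binomial weights — just polynomial terms summed directly.


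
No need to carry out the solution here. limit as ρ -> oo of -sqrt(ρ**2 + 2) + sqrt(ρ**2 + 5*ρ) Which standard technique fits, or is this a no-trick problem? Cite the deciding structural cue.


Method: conjugate multiplication — neither sqrt(ρ**2 + 5*ρ) nor sqrt(ρ**2 + 2) converges alone, so rewrite their difference as a conjugate-rationalized quotient first.


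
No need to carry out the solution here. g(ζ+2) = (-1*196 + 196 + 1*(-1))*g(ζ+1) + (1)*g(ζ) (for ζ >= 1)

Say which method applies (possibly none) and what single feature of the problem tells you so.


Verdict: the characteristic-root method — this is the constant-coefficient homogeneous case — the whole solution in ζ reduces to a polynomial's roots.


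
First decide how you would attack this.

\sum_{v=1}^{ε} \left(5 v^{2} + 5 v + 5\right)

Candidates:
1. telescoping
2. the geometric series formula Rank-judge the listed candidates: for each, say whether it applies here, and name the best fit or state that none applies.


Best approach: no special technique — constant-multiple powers of v with no cancellation partners and no common ratio — use the standard power-sum formulas.
- telescoping: as presented, consecutive terms share no shifted copy to cancel against — no rewrite is on display to change that.
- the geometric series formula — consecutive terms are not related by a fixed multiplier.


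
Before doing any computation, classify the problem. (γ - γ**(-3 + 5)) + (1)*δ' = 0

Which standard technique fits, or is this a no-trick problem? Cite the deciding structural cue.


Method: no special technique — the slope is a function of γ alone, so integrate both sides directly.


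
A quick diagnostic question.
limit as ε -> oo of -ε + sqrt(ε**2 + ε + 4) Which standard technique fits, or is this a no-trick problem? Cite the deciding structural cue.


Diagnosis: conjugate multiplication — turning the difference into a conjugate-rationalized ratio makes the limit readable.


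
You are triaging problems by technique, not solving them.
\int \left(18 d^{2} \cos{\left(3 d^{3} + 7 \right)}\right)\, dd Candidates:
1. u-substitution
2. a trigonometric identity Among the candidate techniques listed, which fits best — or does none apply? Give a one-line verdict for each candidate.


Verdict: u-substitution — gathered as a product, the integrand carries the factor 18 d^{2} — up to a constant, the derivative of the inner expression 3 d^{3} + 7 — so u = 3 d^{3} + 7 collapses the integral.
- u-substitution — applies; the problem has the shape this method handles.
- a trigonometric identity: no even trigonometric power and no product of distinct frequencies to rewrite.


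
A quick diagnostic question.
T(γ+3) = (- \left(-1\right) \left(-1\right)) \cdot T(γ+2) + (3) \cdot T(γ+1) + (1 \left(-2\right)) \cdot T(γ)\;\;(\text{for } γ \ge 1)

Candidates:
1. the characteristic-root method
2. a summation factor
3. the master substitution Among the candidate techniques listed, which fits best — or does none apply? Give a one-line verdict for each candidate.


Technique: the characteristic-root method — constant coefficients and linearity mean the ansatz r^γ reduces it to solving the characteristic polynomial.
- the characteristic-root method: applies; the problem has the shape this method handles.
- a summation factor — the recurrence reaches back more than one step, outside the first-order family a summation factor normalizes.
- the master substitution: the recursion steps by a constant offset, so exponential reindexing is pointless.


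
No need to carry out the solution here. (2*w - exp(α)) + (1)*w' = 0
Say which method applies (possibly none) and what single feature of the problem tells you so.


Diagnosis: a linear integrating factor — arrange it as w' + 2·w = (the forcing term) and the integrating factor does the rest.


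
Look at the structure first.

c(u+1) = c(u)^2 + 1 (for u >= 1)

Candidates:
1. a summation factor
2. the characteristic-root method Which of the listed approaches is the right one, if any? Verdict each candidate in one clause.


Best approach: no special technique — once the recursion is nonlinear, characteristic roots, master substitutions, and summation factors are all off the table.
- a summation factor — the recursion is nonlinear — outside the first-order linear family a summation factor addresses.
- the characteristic-root method: the recursion is nonlinear in the sequence values, so no linear-modes ansatz applies.


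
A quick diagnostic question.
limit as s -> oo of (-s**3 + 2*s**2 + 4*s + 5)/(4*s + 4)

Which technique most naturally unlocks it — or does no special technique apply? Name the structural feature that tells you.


Best approach: dominant-term comparison — at large s only the top-degree terms survive; compare the leading terms and the limit falls out. As a single quotient, the ∞/∞ shape would yield to repeated differentiation as well — the growth comparison gets there in one look.


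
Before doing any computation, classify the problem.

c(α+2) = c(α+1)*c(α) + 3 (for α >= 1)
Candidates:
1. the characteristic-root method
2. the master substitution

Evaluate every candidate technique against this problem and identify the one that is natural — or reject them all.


Best approach: no special technique — the recurrence is nonlinear in the sequence terms; no linear-recurrence method fits it as written — one iterates or studies it directly.
- the characteristic-root method — the recursion is nonlinear in the sequence values, so no linear-modes ansatz applies.
- the master substitution: this is shift-type recursion, outside the divide-and-conquer template.


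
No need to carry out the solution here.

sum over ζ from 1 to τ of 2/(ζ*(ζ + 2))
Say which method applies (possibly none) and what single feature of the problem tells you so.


Technique: telescoping — split 2/(ζ*(ζ + 2)) by partial fractions and the pieces are one function at shifted arguments — interior terms cancel.


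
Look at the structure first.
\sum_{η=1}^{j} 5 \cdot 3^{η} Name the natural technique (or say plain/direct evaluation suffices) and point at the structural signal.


Diagnosis: the geometric series formula — check a ratio of consecutive terms: it is 3, independent of the index, so the geometric formula closes the sum.


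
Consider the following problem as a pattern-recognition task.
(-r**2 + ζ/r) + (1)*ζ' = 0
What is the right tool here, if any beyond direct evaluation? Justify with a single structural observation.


Diagnosis: a linear integrating factor — linear in the unknown with genuine forcing: multiply through by the exponential of the integrated coefficient and the left side closes into one derivative.


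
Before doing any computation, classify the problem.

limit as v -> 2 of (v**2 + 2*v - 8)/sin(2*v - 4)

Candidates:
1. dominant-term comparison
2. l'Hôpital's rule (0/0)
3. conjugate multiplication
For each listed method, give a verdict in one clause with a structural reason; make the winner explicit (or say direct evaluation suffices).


Method: l'Hôpital's rule (0/0) — substituting 2 gives 0 over 0; differentiate top and bottom once and re-evaluate. Known elementary limits would finish this too — the rule just bypasses the case analysis.
- dominant-term comparison — no dominant power emerges to decide the limit by degree comparison.
- l'Hôpital's rule (0/0): yes, a natural case for it.
- conjugate multiplication: there is no infinity-minus-infinity radical difference to rationalize.


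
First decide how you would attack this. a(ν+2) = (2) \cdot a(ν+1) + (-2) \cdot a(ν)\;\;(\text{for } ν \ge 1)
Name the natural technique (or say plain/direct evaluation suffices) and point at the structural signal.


Verdict: the characteristic-root method — constant coefficients and linearity mean the ansatz r^ν reduces it to solving the characteristic polynomial.


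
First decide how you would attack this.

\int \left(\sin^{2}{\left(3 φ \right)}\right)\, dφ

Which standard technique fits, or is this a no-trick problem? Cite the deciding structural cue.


Diagnosis: a trigonometric identity — \sin^{2}{\left(3 φ \right)} calls for power reduction: rewrite via double angles before any antiderivative is attempted.


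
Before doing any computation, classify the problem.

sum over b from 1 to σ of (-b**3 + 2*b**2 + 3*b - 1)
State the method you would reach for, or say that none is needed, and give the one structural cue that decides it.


Technique: no special technique — Faulhaber territory: sum each constant-multiple power of b with its closed-form formula, no trick required.


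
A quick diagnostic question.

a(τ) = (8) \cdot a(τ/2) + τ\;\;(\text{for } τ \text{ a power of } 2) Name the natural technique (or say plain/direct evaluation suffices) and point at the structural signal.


Best approach: the master substitution — the argument contracts 2-fold per step: reindex τ exponentially and solve the linear recurrence in the new index.


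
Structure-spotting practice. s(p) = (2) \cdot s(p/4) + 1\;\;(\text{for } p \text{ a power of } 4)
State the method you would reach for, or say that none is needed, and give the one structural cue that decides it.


Diagnosis: the master substitution — treat m = log base 4 of p as the new clock: one recursion step advances m by one while p scales by 4.


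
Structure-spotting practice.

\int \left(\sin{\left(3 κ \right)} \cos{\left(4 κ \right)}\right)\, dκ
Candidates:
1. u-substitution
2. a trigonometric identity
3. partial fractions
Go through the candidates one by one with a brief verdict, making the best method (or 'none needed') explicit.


Technique: a trigonometric identity — distinct frequencies under one product (\sin{\left(3 κ \right)} \cos{\left(4 κ \right)}): the product-to-sum identity is the systematic route to an integrable form.
- u-substitution: no subexpression of the integrand pairs with its own derivative as a factor — individual terms may offer their own substitutions, but any change of variable covering the whole integral would have to be constructed from outside the expression.
- a trigonometric identity: applies; the problem has the shape this method handles.
- partial fractions — there is no rational-function structure to decompose.


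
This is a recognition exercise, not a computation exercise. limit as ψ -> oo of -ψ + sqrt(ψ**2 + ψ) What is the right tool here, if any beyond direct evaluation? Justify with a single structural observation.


Method: conjugate multiplication — an infinity-minus-infinity difference with a surviving radical — multiply by the conjugate to cancel the divergence.


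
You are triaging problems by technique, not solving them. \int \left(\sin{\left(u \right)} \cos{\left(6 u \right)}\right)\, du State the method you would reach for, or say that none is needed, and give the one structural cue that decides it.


Verdict: a trigonometric identity — \sin{\left(u \right)} \cos{\left(6 u \right)} mixes two frequencies; the product-to-sum identity splits it into single-frequency sinusoids.


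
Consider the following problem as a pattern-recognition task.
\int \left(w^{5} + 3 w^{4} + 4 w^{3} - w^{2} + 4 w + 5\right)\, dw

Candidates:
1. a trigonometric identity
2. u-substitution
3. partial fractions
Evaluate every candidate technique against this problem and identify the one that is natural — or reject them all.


Diagnosis: no special technique — nothing composite, nothing rational, nothing trigonometric — each constant-multiple power of w integrates by the power rule alone.
- a trigonometric identity — with no trigonometric functions present, identity rewriting has no target.
- u-substitution: any workable substitution here is cosmetic — the integrand is already in directly integrable form.
- partial fractions: the expression is not a ratio of polynomials that decomposes further.


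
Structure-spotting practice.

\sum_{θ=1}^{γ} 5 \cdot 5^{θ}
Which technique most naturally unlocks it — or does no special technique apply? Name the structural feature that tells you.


Diagnosis: the geometric series formula — term-over-term division gives 5 every time — index-free ratio, geometric sum formula applies.


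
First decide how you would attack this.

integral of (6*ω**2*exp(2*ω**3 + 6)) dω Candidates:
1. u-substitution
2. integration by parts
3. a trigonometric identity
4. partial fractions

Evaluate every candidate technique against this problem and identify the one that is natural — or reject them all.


Verdict: u-substitution — differentiating the inner expression 2*ω**3 + 6 produces the factor 6*ω**2 up to a constant multiple, so substituting u = 2*ω**3 + 6 reduces everything to a one-variable integral in u.
- u-substitution: a fit — the right tool for this form.
- integration by parts — a polynomial factor is present, but its partner is not an exp, sine, or cosine of a degree-1 argument, nor a logarithm.
- a trigonometric identity: no sine or cosine appears, so there is nothing for a trigonometric identity to act on.
- partial fractions: the expression is not a ratio of polynomials that decomposes further.


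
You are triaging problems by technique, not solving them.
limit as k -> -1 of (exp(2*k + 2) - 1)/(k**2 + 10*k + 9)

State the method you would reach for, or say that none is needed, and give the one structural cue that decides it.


Technique: l'Hôpital's rule (0/0) — both numerator and denominator vanish at -1: the genuine 0/0 indeterminate that l'Hôpital exists for. A local series expansion at the point resolves it as well; the rule is the packaged version of that step.


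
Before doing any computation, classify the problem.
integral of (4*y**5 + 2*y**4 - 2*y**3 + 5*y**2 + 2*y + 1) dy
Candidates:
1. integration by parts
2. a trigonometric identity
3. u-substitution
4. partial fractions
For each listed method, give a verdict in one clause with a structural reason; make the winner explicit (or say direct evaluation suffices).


Technique: no special technique — scan for structure and find none: constant multiples of powers of y, integrate directly.
- integration by parts — parts would only shuffle a directly integrable integrand.
- a trigonometric identity — no sine or cosine appears, so there is nothing for a trigonometric identity to act on.
- u-substitution: no substitution does more than relabel what direct integration already handles.
- partial fractions: there is no rational-function structure to decompose.


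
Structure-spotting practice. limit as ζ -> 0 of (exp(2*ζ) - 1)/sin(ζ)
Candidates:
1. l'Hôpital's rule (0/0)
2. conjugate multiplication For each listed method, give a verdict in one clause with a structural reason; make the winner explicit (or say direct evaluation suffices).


Diagnosis: l'Hôpital's rule (0/0) — the 0/0 form at 0 is the signature situation for l'Hôpital's rule. A first-order expansion at the point is an equally standard path; the rule packages it.
- l'Hôpital's rule (0/0): applicable, and directly so.
- conjugate multiplication — rationalization has no target — no divergent radical difference appears.


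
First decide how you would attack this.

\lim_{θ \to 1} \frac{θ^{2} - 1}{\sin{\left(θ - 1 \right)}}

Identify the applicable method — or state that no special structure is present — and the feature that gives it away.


Method: l'Hôpital's rule (0/0) — plug in 1: top and bottom both hit zero, so differentiate each and retry. One could equally expand both pieces locally and compare leading terms; the rule does that in one stroke.
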